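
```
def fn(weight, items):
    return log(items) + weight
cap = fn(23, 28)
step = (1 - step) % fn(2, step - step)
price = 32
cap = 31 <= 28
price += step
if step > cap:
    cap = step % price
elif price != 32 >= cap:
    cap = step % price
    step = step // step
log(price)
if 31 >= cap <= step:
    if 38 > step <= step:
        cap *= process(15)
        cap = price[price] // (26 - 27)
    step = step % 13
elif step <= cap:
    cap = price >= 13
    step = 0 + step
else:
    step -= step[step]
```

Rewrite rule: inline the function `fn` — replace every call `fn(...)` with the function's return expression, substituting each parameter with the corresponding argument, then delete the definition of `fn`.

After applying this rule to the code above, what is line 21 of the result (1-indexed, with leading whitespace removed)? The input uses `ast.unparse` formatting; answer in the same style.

step -= step[step]

Transformed code:
cap = log(28) + 23
step = (1 - step) % (log(step - step) + 2)
price = 32
cap = 31 <= 28
price += step
if step > cap:
    cap = step % price
elif price != 32 >= cap:
    cap = step % price
    step = step // step
log(price)
if 31 >= cap <= step:
    if 38 > step <= step:
        cap *= process(15)
        cap = price[price] // (26 - 27)
    step = step % 13
elif step <= cap:
    cap = price >= 13
    step = 0 + step
else:
    step -= step[step]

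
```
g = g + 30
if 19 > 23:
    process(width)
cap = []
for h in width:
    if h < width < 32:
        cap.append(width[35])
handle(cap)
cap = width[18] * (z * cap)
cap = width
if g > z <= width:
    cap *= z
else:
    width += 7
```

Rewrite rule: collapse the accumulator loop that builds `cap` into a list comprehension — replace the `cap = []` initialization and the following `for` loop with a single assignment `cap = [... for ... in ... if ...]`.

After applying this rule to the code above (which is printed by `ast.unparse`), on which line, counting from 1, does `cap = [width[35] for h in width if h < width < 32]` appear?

4

Transformed code:
g = g + 30
if 19 > 23:
    process(width)
cap = [width[35] for h in width if h < width < 32]
handle(cap)
cap = width[18] * (z * cap)
cap = width
if g > z <= width:
    cap *= z
else:
    width += 7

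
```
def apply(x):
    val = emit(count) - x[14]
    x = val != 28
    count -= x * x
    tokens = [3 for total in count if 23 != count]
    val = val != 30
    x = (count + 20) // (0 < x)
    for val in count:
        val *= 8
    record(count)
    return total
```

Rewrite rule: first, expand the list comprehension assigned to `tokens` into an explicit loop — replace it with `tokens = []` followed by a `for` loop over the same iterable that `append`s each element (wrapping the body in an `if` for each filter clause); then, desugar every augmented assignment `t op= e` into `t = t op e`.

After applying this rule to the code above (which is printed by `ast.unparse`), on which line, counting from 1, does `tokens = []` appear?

Transformed code:
def apply(x):
    val = emit(count) - x[14]
    x = val != 28
    count = count - x * x
    tokens = []
    for total in count:
        if 23 != count:
            tokens.append(3)
    val = val != 30
    x = (count + 20) // (0 < x)
    for val in count:
        val = val * 8
    record(count)
    return total

5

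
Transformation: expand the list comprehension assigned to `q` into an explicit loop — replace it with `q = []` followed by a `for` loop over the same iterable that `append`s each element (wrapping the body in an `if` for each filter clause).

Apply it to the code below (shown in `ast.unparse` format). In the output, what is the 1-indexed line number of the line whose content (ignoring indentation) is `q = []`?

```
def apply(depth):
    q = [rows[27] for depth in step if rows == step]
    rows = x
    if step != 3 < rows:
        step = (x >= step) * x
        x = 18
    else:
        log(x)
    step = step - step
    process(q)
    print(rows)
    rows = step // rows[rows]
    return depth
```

Transformed code:
def apply(depth):
    q = []
    for depth in step:
        if rows == step:
            q.append(rows[27])
    rows = x
    if step != 3 < rows:
        step = (x >= step) * x
        x = 18
    else:
        log(x)
    step = step - step
    process(q)
    print(rows)
    rows = step // rows[rows]
    return depth

2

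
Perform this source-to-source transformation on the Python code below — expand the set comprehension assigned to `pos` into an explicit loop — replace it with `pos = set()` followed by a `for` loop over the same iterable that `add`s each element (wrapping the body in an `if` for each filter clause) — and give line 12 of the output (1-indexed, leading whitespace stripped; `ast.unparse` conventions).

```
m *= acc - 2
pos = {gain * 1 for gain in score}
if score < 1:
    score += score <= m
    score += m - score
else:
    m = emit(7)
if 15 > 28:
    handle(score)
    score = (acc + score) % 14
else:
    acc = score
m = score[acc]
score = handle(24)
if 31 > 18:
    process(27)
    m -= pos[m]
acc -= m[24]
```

score = (acc + score) % 14

Transformed code:
m *= acc - 2
pos = set()
for gain in score:
    pos.add(gain * 1)
if score < 1:
    score += score <= m
    score += m - score
else:
    m = emit(7)
if 15 > 28:
    handle(score)
    score = (acc + score) % 14
else:
    acc = score
m = score[acc]
score = handle(24)
if 31 > 18:
    process(27)
    m -= pos[m]
acc -= m[24]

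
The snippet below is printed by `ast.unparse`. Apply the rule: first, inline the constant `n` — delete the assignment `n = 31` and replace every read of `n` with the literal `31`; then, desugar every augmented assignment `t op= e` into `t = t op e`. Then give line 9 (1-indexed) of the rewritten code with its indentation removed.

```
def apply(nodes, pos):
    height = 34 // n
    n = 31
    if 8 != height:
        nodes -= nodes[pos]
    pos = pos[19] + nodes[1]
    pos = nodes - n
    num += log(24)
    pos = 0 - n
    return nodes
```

Transformed code:
def apply(nodes, pos):
    height = 34 // 31
    if 8 != height:
        nodes = nodes - nodes[pos]
    pos = pos[19] + nodes[1]
    pos = nodes - 31
    num = num + log(24)
    pos = 0 - 31
    return nodes

return nodes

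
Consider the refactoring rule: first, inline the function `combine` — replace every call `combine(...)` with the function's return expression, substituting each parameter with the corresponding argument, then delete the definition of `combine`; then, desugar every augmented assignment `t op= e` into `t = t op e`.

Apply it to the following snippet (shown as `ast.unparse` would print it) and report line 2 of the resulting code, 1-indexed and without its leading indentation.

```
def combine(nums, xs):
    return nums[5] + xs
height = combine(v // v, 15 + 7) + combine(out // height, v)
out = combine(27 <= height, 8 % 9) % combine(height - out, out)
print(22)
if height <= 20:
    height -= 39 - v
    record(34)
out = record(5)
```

Transformed code:
height = (v // v)[5] + (15 + 7) + ((out // height)[5] + v)
out = ((27 <= height)[5] + 8 % 9) % ((height - out)[5] + out)
print(22)
if height <= 20:
    height = height - (39 - v)
    record(34)
out = record(5)

out = ((27 <= height)[5] + 8 % 9) % ((height - out)[5] + out)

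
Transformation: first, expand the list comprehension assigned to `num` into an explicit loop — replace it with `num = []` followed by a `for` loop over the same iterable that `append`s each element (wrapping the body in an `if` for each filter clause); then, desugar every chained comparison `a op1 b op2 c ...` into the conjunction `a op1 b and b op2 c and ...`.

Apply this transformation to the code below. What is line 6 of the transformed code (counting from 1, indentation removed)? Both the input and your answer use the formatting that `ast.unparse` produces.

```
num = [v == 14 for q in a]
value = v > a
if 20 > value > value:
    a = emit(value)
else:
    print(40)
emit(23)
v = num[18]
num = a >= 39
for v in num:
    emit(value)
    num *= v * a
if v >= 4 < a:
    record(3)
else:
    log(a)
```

a = emit(value)

Transformed code:
num = []
for q in a:
    num.append(v == 14)
value = v > a
if 20 > value and value > value:
    a = emit(value)
else:
    print(40)
emit(23)
v = num[18]
num = a >= 39
for v in num:
    emit(value)
    num *= v * a
if v >= 4 and 4 < a:
    record(3)
else:
    log(a)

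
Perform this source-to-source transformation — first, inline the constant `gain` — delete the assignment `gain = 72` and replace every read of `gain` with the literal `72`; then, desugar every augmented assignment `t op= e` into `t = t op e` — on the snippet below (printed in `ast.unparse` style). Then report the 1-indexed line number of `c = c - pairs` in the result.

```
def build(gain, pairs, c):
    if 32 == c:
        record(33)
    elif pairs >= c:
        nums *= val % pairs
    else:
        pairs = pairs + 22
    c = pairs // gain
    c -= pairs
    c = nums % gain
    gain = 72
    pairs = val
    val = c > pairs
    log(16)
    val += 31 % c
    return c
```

Transformed code:
def build(gain, pairs, c):
    if 32 == c:
        record(33)
    elif pairs >= c:
        nums = nums * (val % pairs)
    else:
        pairs = pairs + 22
    c = pairs // 72
    c = c - pairs
    c = nums % 72
    pairs = val
    val = c > pairs
    log(16)
    val = val + 31 % c
    return c

9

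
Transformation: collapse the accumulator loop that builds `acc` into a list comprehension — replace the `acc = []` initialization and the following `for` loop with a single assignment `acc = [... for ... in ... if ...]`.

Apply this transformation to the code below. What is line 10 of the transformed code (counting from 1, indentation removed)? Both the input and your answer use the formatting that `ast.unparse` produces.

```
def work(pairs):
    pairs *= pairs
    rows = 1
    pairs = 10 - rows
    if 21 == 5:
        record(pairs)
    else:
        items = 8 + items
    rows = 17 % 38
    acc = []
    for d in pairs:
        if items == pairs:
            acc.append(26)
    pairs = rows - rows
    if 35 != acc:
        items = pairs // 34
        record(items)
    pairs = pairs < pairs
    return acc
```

acc = [26 for d in pairs if items == pairs]

Transformed code:
def work(pairs):
    pairs *= pairs
    rows = 1
    pairs = 10 - rows
    if 21 == 5:
        record(pairs)
    else:
        items = 8 + items
    rows = 17 % 38
    acc = [26 for d in pairs if items == pairs]
    pairs = rows - rows
    if 35 != acc:
        items = pairs // 34
        record(items)
    pairs = pairs < pairs
    return acc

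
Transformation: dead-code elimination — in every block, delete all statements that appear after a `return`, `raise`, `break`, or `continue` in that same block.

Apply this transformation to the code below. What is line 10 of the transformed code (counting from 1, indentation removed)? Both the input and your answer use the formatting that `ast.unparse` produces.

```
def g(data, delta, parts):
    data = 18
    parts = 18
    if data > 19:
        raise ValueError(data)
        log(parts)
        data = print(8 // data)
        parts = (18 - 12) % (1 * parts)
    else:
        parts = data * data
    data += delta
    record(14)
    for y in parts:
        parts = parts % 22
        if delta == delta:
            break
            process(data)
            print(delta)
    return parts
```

Transformed code:
def g(data, delta, parts):
    data = 18
    parts = 18
    if data > 19:
        raise ValueError(data)
    else:
        parts = data * data
    data += delta
    record(14)
    for y in parts:
        parts = parts % 22
        if delta == delta:
            break
    return parts

for y in parts:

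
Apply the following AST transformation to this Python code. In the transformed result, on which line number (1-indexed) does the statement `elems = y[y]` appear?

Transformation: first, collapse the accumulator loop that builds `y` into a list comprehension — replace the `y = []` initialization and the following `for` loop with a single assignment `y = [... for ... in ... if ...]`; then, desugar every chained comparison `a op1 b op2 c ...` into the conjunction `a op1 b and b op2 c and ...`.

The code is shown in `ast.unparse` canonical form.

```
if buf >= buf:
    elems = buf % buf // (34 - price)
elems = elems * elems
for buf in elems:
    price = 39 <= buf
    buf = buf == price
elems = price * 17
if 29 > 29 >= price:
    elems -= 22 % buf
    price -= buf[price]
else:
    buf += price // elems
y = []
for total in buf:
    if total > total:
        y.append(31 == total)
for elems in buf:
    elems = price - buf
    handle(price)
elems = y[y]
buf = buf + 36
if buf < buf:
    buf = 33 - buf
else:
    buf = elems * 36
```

17

Transformed code:
if buf >= buf:
    elems = buf % buf // (34 - price)
elems = elems * elems
for buf in elems:
    price = 39 <= buf
    buf = buf == price
elems = price * 17
if 29 > 29 and 29 >= price:
    elems -= 22 % buf
    price -= buf[price]
else:
    buf += price // elems
y = [31 == total for total in buf if total > total]
for elems in buf:
    elems = price - buf
    handle(price)
elems = y[y]
buf = buf + 36
if buf < buf:
    buf = 33 - buf
else:
    buf = elems * 36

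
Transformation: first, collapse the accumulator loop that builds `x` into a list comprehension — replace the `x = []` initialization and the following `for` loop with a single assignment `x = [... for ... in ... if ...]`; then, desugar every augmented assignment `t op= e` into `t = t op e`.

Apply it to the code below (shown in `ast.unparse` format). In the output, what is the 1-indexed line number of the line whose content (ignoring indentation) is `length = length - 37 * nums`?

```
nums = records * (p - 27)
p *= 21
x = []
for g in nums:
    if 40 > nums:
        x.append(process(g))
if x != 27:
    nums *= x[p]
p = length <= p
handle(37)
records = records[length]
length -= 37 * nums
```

9

Transformed code:
nums = records * (p - 27)
p = p * 21
x = [process(g) for g in nums if 40 > nums]
if x != 27:
    nums = nums * x[p]
p = length <= p
handle(37)
records = records[length]
length = length - 37 * nums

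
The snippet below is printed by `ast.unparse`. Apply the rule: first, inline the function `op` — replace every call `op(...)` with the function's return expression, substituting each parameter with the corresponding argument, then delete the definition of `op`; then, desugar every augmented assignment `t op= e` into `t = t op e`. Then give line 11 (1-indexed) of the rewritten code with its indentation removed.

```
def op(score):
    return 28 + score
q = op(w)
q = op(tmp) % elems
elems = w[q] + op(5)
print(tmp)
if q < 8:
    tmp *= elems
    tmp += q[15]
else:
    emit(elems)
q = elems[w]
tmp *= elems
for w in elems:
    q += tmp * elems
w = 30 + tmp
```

Transformed code:
q = 28 + w
q = (28 + tmp) % elems
elems = w[q] + (28 + 5)
print(tmp)
if q < 8:
    tmp = tmp * elems
    tmp = tmp + q[15]
else:
    emit(elems)
q = elems[w]
tmp = tmp * elems
for w in elems:
    q = q + tmp * elems
w = 30 + tmp

tmp = tmp * elems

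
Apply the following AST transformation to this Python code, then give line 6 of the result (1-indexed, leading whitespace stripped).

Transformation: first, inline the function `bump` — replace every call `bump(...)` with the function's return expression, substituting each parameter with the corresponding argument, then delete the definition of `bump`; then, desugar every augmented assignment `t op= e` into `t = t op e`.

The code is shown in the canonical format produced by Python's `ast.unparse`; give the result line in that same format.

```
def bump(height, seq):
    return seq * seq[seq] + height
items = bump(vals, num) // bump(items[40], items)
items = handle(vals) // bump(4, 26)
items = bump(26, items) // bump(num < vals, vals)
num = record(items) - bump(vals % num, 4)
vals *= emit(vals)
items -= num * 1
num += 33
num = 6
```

Transformed code:
items = (num * num[num] + vals) // (items * items[items] + items[40])
items = handle(vals) // (26 * 26[26] + 4)
items = (items * items[items] + 26) // (vals * vals[vals] + (num < vals))
num = record(items) - (4 * 4[4] + vals % num)
vals = vals * emit(vals)
items = items - num * 1
num = num + 33
num = 6

items = items - num * 1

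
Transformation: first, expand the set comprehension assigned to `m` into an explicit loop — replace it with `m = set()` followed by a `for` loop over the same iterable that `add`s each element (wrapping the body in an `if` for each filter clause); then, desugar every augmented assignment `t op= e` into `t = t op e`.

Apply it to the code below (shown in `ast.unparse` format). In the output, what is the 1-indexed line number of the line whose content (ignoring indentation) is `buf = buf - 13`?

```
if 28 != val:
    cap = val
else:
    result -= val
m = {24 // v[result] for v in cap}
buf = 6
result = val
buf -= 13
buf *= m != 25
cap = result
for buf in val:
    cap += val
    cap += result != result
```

10

Transformed code:
if 28 != val:
    cap = val
else:
    result = result - val
m = set()
for v in cap:
    m.add(24 // v[result])
buf = 6
result = val
buf = buf - 13
buf = buf * (m != 25)
cap = result
for buf in val:
    cap = cap + val
    cap = cap + (result != result)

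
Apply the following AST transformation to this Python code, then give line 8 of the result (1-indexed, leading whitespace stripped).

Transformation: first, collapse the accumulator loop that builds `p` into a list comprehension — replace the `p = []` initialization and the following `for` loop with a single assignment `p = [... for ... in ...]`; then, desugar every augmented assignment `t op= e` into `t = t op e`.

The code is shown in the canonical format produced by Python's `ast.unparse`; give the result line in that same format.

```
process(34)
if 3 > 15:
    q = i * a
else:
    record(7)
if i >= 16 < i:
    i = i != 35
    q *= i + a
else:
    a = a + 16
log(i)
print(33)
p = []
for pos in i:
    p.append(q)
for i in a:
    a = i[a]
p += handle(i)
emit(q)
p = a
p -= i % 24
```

Transformed code:
process(34)
if 3 > 15:
    q = i * a
else:
    record(7)
if i >= 16 < i:
    i = i != 35
    q = q * (i + a)
else:
    a = a + 16
log(i)
print(33)
p = [q for pos in i]
for i in a:
    a = i[a]
p = p + handle(i)
emit(q)
p = a
p = p - i % 24

q = q * (i + a)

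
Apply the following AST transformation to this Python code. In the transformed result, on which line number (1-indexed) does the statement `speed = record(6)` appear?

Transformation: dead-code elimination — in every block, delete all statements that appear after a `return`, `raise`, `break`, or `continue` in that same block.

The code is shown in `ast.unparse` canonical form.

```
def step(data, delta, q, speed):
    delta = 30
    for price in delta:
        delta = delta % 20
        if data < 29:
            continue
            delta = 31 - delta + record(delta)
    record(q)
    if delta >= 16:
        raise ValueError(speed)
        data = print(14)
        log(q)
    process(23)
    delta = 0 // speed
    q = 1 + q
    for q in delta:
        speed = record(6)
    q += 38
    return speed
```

14

Transformed code:
def step(data, delta, q, speed):
    delta = 30
    for price in delta:
        delta = delta % 20
        if data < 29:
            continue
    record(q)
    if delta >= 16:
        raise ValueError(speed)
    process(23)
    delta = 0 // speed
    q = 1 + q
    for q in delta:
        speed = record(6)
    q += 38
    return speed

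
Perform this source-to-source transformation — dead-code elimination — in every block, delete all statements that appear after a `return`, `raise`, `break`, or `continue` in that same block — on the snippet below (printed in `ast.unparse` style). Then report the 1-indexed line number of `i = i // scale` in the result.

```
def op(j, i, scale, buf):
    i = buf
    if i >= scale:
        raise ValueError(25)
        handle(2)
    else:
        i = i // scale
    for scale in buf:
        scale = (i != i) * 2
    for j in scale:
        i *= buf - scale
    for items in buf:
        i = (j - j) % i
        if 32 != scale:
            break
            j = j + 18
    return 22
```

6

Transformed code:
def op(j, i, scale, buf):
    i = buf
    if i >= scale:
        raise ValueError(25)
    else:
        i = i // scale
    for scale in buf:
        scale = (i != i) * 2
    for j in scale:
        i *= buf - scale
    for items in buf:
        i = (j - j) % i
        if 32 != scale:
            break
    return 22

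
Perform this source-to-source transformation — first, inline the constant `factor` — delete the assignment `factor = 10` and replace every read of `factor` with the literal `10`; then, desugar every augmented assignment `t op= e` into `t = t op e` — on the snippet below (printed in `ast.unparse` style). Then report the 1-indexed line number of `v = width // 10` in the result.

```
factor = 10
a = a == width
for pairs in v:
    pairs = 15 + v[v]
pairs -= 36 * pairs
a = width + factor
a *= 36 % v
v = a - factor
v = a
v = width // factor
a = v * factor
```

9

Transformed code:
a = a == width
for pairs in v:
    pairs = 15 + v[v]
pairs = pairs - 36 * pairs
a = width + 10
a = a * (36 % v)
v = a - 10
v = a
v = width // 10
a = v * 10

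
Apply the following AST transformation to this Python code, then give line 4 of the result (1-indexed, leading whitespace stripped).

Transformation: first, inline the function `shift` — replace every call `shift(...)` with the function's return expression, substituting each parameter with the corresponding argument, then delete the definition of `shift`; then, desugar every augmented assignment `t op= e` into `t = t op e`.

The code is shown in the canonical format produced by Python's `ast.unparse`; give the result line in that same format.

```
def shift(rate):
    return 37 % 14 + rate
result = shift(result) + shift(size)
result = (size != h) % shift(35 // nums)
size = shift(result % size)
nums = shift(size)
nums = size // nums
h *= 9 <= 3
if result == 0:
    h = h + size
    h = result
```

Transformed code:
result = 37 % 14 + result + (37 % 14 + size)
result = (size != h) % (37 % 14 + 35 // nums)
size = 37 % 14 + result % size
nums = 37 % 14 + size
nums = size // nums
h = h * (9 <= 3)
if result == 0:
    h = h + size
    h = result

nums = 37 % 14 + size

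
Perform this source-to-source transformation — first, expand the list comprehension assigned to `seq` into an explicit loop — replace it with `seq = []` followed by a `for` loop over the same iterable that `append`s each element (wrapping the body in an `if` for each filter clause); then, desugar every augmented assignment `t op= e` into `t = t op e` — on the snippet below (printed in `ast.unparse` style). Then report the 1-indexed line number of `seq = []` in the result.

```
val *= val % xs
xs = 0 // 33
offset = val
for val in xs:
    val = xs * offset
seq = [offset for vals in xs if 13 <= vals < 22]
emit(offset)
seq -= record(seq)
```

Transformed code:
val = val * (val % xs)
xs = 0 // 33
offset = val
for val in xs:
    val = xs * offset
seq = []
for vals in xs:
    if 13 <= vals < 22:
        seq.append(offset)
emit(offset)
seq = seq - record(seq)

6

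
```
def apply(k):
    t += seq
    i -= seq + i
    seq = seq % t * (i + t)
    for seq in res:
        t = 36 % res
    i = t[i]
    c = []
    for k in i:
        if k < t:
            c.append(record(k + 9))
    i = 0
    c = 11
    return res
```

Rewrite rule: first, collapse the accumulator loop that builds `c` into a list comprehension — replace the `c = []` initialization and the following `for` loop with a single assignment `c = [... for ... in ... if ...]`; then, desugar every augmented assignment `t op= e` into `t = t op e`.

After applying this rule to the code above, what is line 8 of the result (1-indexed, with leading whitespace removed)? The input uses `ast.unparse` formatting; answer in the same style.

c = [record(k + 9) for k in i if k < t]

Transformed code:
def apply(k):
    t = t + seq
    i = i - (seq + i)
    seq = seq % t * (i + t)
    for seq in res:
        t = 36 % res
    i = t[i]
    c = [record(k + 9) for k in i if k < t]
    i = 0
    c = 11
    return res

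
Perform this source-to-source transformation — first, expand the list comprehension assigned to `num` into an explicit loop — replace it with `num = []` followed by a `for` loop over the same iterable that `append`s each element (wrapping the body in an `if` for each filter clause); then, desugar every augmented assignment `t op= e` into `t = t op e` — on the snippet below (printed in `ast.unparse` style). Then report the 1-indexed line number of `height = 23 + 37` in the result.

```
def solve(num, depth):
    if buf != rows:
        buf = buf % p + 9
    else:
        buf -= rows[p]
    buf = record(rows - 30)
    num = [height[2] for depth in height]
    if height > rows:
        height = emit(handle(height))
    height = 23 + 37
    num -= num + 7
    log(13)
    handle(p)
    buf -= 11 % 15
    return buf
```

12

Transformed code:
def solve(num, depth):
    if buf != rows:
        buf = buf % p + 9
    else:
        buf = buf - rows[p]
    buf = record(rows - 30)
    num = []
    for depth in height:
        num.append(height[2])
    if height > rows:
        height = emit(handle(height))
    height = 23 + 37
    num = num - (num + 7)
    log(13)
    handle(p)
    buf = buf - 11 % 15
    return buf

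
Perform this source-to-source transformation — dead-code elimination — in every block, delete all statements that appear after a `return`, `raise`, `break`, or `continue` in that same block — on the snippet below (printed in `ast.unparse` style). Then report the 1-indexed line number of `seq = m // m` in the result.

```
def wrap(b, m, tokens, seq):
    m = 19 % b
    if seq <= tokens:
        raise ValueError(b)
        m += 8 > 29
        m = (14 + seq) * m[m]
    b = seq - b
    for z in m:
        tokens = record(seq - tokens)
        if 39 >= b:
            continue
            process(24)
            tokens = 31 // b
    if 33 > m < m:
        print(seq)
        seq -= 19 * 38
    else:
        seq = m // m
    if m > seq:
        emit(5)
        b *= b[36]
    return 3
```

Transformed code:
def wrap(b, m, tokens, seq):
    m = 19 % b
    if seq <= tokens:
        raise ValueError(b)
    b = seq - b
    for z in m:
        tokens = record(seq - tokens)
        if 39 >= b:
            continue
    if 33 > m < m:
        print(seq)
        seq -= 19 * 38
    else:
        seq = m // m
    if m > seq:
        emit(5)
        b *= b[36]
    return 3

14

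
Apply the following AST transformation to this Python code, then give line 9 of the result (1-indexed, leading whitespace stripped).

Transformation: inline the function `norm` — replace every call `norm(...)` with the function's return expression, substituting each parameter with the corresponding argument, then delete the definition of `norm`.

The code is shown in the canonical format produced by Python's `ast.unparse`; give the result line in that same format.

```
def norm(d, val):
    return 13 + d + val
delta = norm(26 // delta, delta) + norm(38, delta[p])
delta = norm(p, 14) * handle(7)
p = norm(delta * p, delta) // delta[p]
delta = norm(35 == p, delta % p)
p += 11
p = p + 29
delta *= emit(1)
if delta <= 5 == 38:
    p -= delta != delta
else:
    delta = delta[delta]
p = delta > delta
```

Transformed code:
delta = 13 + 26 // delta + delta + (13 + 38 + delta[p])
delta = (13 + p + 14) * handle(7)
p = (13 + delta * p + delta) // delta[p]
delta = 13 + (35 == p) + delta % p
p += 11
p = p + 29
delta *= emit(1)
if delta <= 5 == 38:
    p -= delta != delta
else:
    delta = delta[delta]
p = delta > delta

p -= delta != delta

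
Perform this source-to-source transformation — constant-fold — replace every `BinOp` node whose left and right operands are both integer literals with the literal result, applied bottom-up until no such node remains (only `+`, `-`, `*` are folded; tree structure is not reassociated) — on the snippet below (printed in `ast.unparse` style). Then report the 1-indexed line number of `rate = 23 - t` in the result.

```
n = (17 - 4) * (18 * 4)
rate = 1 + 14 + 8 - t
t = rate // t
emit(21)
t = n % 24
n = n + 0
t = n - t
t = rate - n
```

2

Transformed code:
n = 936
rate = 23 - t
t = rate // t
emit(21)
t = n % 24
n = n + 0
t = n - t
t = rate - n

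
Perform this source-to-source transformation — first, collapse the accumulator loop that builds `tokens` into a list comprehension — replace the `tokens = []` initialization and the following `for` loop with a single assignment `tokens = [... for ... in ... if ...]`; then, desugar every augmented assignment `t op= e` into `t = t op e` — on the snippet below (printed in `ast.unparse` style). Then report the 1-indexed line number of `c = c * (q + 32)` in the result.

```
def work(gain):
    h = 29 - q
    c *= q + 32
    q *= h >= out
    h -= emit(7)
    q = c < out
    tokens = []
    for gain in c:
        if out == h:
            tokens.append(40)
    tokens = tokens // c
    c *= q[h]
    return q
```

Transformed code:
def work(gain):
    h = 29 - q
    c = c * (q + 32)
    q = q * (h >= out)
    h = h - emit(7)
    q = c < out
    tokens = [40 for gain in c if out == h]
    tokens = tokens // c
    c = c * q[h]
    return q

3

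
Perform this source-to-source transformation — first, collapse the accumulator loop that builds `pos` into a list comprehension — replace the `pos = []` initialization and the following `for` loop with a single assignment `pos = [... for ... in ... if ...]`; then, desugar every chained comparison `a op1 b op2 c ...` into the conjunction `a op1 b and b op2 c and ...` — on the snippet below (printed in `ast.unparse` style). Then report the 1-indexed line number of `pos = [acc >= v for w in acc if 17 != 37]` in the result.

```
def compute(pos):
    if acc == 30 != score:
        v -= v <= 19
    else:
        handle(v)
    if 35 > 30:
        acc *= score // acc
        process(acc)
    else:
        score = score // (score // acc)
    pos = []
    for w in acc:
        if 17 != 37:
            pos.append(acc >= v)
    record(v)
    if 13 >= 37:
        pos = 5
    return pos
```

11

Transformed code:
def compute(pos):
    if acc == 30 and 30 != score:
        v -= v <= 19
    else:
        handle(v)
    if 35 > 30:
        acc *= score // acc
        process(acc)
    else:
        score = score // (score // acc)
    pos = [acc >= v for w in acc if 17 != 37]
    record(v)
    if 13 >= 37:
        pos = 5
    return pos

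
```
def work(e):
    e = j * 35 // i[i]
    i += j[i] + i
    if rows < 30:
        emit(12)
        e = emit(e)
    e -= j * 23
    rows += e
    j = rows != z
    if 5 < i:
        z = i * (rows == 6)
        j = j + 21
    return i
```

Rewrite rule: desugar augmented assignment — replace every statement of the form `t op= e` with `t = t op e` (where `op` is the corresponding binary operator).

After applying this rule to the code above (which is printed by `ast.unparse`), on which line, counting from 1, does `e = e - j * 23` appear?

Transformed code:
def work(e):
    e = j * 35 // i[i]
    i = i + (j[i] + i)
    if rows < 30:
        emit(12)
        e = emit(e)
    e = e - j * 23
    rows = rows + e
    j = rows != z
    if 5 < i:
        z = i * (rows == 6)
        j = j + 21
    return i

7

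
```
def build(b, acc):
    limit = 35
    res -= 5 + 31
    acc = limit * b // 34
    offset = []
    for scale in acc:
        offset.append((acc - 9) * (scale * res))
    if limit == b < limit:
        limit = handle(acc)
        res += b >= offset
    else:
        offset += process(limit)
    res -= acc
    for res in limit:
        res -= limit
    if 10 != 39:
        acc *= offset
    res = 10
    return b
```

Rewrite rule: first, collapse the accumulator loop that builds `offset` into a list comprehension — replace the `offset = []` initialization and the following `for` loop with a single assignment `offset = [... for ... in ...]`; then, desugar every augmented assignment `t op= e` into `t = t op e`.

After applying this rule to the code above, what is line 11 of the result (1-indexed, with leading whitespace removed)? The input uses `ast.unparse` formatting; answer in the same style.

Transformed code:
def build(b, acc):
    limit = 35
    res = res - (5 + 31)
    acc = limit * b // 34
    offset = [(acc - 9) * (scale * res) for scale in acc]
    if limit == b < limit:
        limit = handle(acc)
        res = res + (b >= offset)
    else:
        offset = offset + process(limit)
    res = res - acc
    for res in limit:
        res = res - limit
    if 10 != 39:
        acc = acc * offset
    res = 10
    return b

res = res - acc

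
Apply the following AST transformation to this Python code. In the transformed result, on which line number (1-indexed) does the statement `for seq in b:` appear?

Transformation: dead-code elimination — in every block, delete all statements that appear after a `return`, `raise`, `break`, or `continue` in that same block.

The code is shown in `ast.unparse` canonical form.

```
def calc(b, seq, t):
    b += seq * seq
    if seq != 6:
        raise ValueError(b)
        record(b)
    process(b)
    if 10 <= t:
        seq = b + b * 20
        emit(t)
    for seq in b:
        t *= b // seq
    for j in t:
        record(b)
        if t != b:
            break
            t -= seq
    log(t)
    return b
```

9

Transformed code:
def calc(b, seq, t):
    b += seq * seq
    if seq != 6:
        raise ValueError(b)
    process(b)
    if 10 <= t:
        seq = b + b * 20
        emit(t)
    for seq in b:
        t *= b // seq
    for j in t:
        record(b)
        if t != b:
            break
    log(t)
    return b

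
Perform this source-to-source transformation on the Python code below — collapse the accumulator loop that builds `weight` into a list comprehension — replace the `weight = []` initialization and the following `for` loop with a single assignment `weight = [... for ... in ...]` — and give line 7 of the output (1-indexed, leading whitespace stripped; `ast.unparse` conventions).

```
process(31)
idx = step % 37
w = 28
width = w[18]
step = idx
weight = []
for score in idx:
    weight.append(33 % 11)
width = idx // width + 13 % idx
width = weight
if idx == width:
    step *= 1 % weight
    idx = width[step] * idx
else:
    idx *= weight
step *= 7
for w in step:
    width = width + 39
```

Transformed code:
process(31)
idx = step % 37
w = 28
width = w[18]
step = idx
weight = [33 % 11 for score in idx]
width = idx // width + 13 % idx
width = weight
if idx == width:
    step *= 1 % weight
    idx = width[step] * idx
else:
    idx *= weight
step *= 7
for w in step:
    width = width + 39

width = idx // width + 13 % idx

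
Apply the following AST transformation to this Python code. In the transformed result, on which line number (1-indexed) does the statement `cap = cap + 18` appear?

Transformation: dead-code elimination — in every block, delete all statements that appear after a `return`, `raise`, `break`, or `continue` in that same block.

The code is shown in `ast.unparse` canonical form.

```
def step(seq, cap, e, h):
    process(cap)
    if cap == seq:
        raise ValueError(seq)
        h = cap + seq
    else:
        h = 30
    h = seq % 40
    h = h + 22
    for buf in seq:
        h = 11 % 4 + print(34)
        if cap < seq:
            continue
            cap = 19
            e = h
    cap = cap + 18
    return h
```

13

Transformed code:
def step(seq, cap, e, h):
    process(cap)
    if cap == seq:
        raise ValueError(seq)
    else:
        h = 30
    h = seq % 40
    h = h + 22
    for buf in seq:
        h = 11 % 4 + print(34)
        if cap < seq:
            continue
    cap = cap + 18
    return h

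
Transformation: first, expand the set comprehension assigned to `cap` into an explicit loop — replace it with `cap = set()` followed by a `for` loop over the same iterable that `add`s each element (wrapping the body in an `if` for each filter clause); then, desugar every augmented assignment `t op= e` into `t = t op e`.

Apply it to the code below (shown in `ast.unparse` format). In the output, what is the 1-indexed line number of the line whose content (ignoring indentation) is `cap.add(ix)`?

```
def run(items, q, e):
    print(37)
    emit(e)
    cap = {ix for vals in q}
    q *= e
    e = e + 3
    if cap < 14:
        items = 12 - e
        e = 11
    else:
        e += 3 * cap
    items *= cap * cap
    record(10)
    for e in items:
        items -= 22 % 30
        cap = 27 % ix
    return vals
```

6

Transformed code:
def run(items, q, e):
    print(37)
    emit(e)
    cap = set()
    for vals in q:
        cap.add(ix)
    q = q * e
    e = e + 3
    if cap < 14:
        items = 12 - e
        e = 11
    else:
        e = e + 3 * cap
    items = items * (cap * cap)
    record(10)
    for e in items:
        items = items - 22 % 30
        cap = 27 % ix
    return vals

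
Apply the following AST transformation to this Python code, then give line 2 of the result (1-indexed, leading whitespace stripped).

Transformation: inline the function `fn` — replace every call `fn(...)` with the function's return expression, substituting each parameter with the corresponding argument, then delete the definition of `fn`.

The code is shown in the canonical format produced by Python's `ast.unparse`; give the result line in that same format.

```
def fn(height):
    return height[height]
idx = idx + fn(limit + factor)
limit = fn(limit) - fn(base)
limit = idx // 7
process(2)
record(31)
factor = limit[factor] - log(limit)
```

limit = limit[limit] - base[base]

Transformed code:
idx = idx + (limit + factor)[limit + factor]
limit = limit[limit] - base[base]
limit = idx // 7
process(2)
record(31)
factor = limit[factor] - log(limit)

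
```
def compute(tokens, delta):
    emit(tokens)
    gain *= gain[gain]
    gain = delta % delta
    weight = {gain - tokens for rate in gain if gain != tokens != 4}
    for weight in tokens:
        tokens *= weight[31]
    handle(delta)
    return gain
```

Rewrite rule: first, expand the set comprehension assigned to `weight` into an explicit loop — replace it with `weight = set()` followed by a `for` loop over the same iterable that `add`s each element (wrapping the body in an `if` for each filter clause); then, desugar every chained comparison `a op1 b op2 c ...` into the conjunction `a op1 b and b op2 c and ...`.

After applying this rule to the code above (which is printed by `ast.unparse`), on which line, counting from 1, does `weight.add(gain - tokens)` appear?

8

Transformed code:
def compute(tokens, delta):
    emit(tokens)
    gain *= gain[gain]
    gain = delta % delta
    weight = set()
    for rate in gain:
        if gain != tokens and tokens != 4:
            weight.add(gain - tokens)
    for weight in tokens:
        tokens *= weight[31]
    handle(delta)
    return gain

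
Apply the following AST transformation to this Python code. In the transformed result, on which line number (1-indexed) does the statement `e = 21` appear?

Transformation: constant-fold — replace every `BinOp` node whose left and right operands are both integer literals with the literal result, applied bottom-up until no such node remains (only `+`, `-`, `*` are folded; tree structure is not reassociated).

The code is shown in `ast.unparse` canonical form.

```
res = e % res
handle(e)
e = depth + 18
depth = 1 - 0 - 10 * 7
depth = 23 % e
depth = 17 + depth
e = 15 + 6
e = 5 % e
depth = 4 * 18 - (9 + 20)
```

Transformed code:
res = e % res
handle(e)
e = depth + 18
depth = -69
depth = 23 % e
depth = 17 + depth
e = 21
e = 5 % e
depth = 43

7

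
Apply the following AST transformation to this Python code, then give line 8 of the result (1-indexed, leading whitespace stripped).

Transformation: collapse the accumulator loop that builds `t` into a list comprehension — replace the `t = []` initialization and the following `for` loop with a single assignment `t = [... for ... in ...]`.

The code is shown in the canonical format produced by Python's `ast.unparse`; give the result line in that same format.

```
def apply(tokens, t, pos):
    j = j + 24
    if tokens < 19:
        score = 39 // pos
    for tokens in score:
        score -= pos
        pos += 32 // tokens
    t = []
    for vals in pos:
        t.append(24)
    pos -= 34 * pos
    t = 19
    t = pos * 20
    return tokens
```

t = [24 for vals in pos]

Transformed code:
def apply(tokens, t, pos):
    j = j + 24
    if tokens < 19:
        score = 39 // pos
    for tokens in score:
        score -= pos
        pos += 32 // tokens
    t = [24 for vals in pos]
    pos -= 34 * pos
    t = 19
    t = pos * 20
    return tokens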